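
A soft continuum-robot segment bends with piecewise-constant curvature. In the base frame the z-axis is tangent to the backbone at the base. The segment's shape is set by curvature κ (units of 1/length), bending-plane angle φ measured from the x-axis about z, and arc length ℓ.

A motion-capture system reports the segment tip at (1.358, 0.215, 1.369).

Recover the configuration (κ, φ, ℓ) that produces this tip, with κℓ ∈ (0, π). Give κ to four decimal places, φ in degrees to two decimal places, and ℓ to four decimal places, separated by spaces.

0.7305 9.00 2.1563

ρ = √(x²+y²) = √(1.358² + 0.215²) = 1.37491
φ = atan2(y, x) mod 360° = atan2(0.215, 1.358) = 8.9965°
|p|² = ρ² + z² = 1.37491² + 1.369² = 3.76455
κ = 2ρ / |p|² = 2×1.37491 / 3.76455 = 0.73045
θ = 2·atan2(ρ, z) = 2·atan2(1.37491, 1.369) = 1.57511 rad
ℓ = θ/κ = 1.57511/0.73045 = 2.15634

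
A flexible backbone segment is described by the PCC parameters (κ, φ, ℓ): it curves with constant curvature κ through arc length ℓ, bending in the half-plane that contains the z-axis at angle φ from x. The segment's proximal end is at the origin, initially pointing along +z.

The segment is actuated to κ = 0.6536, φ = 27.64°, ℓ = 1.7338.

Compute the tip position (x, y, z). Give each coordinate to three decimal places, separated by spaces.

0.781 0.409 1.386

θ = κ·ℓ = 0.6536 × 1.7338 = 1.13321 rad
ρ = (1 − cos θ)/κ = (1 − 0.42375)/0.6536 = 0.88165
z = sin θ / κ = 0.90578/0.6536 = 1.38583
x = ρ cos φ = 0.88165 × cos(27.64°) = 0.78104
y = ρ sin φ = 0.88165 × sin(27.64°) = 0.40901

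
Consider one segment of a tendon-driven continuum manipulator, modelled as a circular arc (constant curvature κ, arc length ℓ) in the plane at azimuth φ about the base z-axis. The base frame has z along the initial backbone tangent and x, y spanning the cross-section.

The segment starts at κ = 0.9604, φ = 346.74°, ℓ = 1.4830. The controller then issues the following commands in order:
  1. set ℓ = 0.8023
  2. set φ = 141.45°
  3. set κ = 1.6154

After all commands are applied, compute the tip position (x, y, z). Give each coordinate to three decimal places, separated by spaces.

initial: κ=0.9604, φ=346.74°, ℓ=1.4830
cmd 1: set ℓ=0.8023 → (κ,φ,ℓ)=(0.9604,346.74°,0.8023) → tip=(0.2863,-0.0675,0.7252)
cmd 2: set φ=141.45° → (κ,φ,ℓ)=(0.9604,141.45°,0.8023) → tip=(-0.2300,0.1833,0.7252)
cmd 3: set κ=1.6154 → (κ,φ,ℓ)=(1.6154,141.45°,0.8023) → tip=(-0.3528,0.2811,0.5958)

-0.353 0.281 0.596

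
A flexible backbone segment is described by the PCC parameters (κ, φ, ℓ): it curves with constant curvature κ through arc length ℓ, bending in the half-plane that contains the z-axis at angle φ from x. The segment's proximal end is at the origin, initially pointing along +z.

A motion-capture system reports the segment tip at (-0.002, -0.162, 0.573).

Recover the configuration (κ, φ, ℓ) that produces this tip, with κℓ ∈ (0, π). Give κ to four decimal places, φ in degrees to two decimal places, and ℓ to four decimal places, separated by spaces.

0.9138 269.29 0.6031

ρ = √(x²+y²) = √(-0.002² + -0.162²) = 0.16201
φ = atan2(y, x) mod 360° = atan2(-0.162, -0.002) = 269.2927°
|p|² = ρ² + z² = 0.16201² + 0.573² = 0.35458
κ = 2ρ / |p|² = 2×0.16201 / 0.35458 = 0.91383
θ = 2·atan2(ρ, z) = 2·atan2(0.16201, 0.573) = 0.55110 rad
ℓ = θ/κ = 0.55110/0.91383 = 0.60307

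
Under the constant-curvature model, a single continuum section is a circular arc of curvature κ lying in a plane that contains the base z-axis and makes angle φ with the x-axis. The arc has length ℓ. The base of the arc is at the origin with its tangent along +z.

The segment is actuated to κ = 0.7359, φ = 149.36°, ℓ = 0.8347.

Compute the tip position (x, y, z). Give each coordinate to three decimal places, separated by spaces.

-0.214 0.127 0.783

θ = κ·ℓ = 0.7359 × 0.8347 = 0.61426 rad
ρ = (1 − cos θ)/κ = (1 − 0.81720)/0.7359 = 0.24840
z = sin θ / κ = 0.57635/0.7359 = 0.78319
x = ρ cos φ = 0.24840 × cos(149.36°) = -0.21372
y = ρ sin φ = 0.24840 × sin(149.36°) = 0.12659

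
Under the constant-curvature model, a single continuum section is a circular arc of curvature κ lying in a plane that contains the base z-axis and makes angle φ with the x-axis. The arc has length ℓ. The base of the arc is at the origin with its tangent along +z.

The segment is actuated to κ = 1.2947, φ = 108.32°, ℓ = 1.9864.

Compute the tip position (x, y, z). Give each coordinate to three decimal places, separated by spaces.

θ = κ·ℓ = 1.2947 × 1.9864 = 2.57179 rad
ρ = (1 − cos θ)/κ = (1 − -0.84201)/1.2947 = 1.42273
z = sin θ / κ = 0.53946/1.2947 = 0.41667
x = ρ cos φ = 1.42273 × cos(108.32°) = -0.44720
y = ρ sin φ = 1.42273 × sin(108.32°) = 1.35062

-0.447 1.351 0.417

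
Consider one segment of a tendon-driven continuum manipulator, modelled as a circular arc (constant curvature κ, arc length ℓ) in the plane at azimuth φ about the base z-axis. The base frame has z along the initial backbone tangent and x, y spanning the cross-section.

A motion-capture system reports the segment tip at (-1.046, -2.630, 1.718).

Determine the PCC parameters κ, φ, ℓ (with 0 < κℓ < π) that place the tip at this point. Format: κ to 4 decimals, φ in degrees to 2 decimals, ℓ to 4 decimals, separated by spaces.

0.5164 248.31 3.9710

ρ = √(x²+y²) = √(-1.046² + -2.630²) = 2.83037
φ = atan2(y, x) mod 360° = atan2(-2.630, -1.046) = 248.3114°
|p|² = ρ² + z² = 2.83037² + 1.718² = 10.96254
κ = 2ρ / |p|² = 2×2.83037 / 10.96254 = 0.51637
θ = 2·atan2(ρ, z) = 2·atan2(2.83037, 1.718) = 2.05051 rad
ℓ = θ/κ = 2.05051/0.51637 = 3.97100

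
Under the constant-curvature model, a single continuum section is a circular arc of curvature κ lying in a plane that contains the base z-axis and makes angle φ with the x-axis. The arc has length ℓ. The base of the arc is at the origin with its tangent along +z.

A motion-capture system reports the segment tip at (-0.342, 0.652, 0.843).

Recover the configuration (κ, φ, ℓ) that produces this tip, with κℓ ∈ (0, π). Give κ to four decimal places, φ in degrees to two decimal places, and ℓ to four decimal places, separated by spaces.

ρ = √(x²+y²) = √(-0.342² + 0.652²) = 0.73625
φ = atan2(y, x) mod 360° = atan2(0.652, -0.342) = 117.6788°
|p|² = ρ² + z² = 0.73625² + 0.843² = 1.25272
κ = 2ρ / |p|² = 2×0.73625 / 1.25272 = 1.17545
θ = 2·atan2(ρ, z) = 2·atan2(0.73625, 0.843) = 1.43581 rad
ℓ = θ/κ = 1.43581/1.17545 = 1.22150

1.1754 117.68 1.2215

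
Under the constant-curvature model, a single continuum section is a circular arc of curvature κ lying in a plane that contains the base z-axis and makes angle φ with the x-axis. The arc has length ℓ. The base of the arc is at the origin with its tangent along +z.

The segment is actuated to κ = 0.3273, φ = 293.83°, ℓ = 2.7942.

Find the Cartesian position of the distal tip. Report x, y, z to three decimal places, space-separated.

θ = κ·ℓ = 0.3273 × 2.7942 = 0.91454 rad
ρ = (1 − cos θ)/κ = (1 − 0.61015)/0.3273 = 1.19110
z = sin θ / κ = 0.79228/0.3273 = 2.42066
x = ρ cos φ = 1.19110 × cos(293.83°) = 0.48123
y = ρ sin φ = 1.19110 × sin(293.83°) = -1.08955

0.481 -1.090 2.421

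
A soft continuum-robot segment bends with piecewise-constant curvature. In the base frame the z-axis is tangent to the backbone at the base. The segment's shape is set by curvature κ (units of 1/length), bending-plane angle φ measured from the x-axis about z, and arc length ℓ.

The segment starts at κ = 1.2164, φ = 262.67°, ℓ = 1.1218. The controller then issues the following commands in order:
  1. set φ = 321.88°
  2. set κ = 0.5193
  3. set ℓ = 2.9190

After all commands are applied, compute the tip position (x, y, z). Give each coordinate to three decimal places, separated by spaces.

initial: κ=1.2164, φ=262.67°, ℓ=1.1218
cmd 1: set φ=321.88° → (κ,φ,ℓ)=(1.2164,321.88°,1.1218) → tip=(0.5143,-0.4036,0.8047)
cmd 2: set κ=0.5193 → (κ,φ,ℓ)=(0.5193,321.88°,1.1218) → tip=(0.2499,-0.1961,1.0594)
cmd 3: set ℓ=2.9190 → (κ,φ,ℓ)=(0.5193,321.88°,2.9190) → tip=(1.4317,-1.1234,1.9228)

1.432 -1.123 1.923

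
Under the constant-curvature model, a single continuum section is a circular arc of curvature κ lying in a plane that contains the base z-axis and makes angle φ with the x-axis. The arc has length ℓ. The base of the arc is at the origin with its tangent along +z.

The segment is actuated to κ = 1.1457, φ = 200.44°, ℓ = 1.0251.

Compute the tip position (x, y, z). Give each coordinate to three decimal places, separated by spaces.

θ = κ·ℓ = 1.1457 × 1.0251 = 1.17446 rad
ρ = (1 − cos θ)/κ = (1 − 0.38604)/1.1457 = 0.53588
z = sin θ / κ = 0.92248/1.1457 = 0.80517
x = ρ cos φ = 0.53588 × cos(200.44°) = -0.50214
y = ρ sin φ = 0.53588 × sin(200.44°) = -0.18714

-0.502 -0.187 0.805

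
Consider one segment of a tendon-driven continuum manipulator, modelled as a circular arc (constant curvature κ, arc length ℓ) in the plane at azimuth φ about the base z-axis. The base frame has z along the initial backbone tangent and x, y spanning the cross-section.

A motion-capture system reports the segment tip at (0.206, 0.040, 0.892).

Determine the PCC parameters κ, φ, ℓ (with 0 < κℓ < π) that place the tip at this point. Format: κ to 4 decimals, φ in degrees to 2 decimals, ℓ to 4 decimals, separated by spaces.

0.4998 10.99 0.9246

ρ = √(x²+y²) = √(0.206² + 0.040²) = 0.20985
φ = atan2(y, x) mod 360° = atan2(0.040, 0.206) = 10.9887°
|p|² = ρ² + z² = 0.20985² + 0.892² = 0.83970
κ = 2ρ / |p|² = 2×0.20985 / 0.83970 = 0.49982
θ = 2·atan2(ρ, z) = 2·atan2(0.20985, 0.892) = 0.46211 rad
ℓ = θ/κ = 0.46211/0.49982 = 0.92456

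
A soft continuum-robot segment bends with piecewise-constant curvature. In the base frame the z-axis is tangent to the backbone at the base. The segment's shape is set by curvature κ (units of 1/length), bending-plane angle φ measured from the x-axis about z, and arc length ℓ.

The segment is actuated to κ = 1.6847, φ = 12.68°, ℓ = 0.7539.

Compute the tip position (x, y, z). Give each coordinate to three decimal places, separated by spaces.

0.408 0.092 0.567

θ = κ·ℓ = 1.6847 × 0.7539 = 1.27010 rad
ρ = (1 − cos θ)/κ = (1 − 0.29619)/1.6847 = 0.41777
z = sin θ / κ = 0.95513/1.6847 = 0.56694
x = ρ cos φ = 0.41777 × cos(12.68°) = 0.40758
y = ρ sin φ = 0.41777 × sin(12.68°) = 0.09170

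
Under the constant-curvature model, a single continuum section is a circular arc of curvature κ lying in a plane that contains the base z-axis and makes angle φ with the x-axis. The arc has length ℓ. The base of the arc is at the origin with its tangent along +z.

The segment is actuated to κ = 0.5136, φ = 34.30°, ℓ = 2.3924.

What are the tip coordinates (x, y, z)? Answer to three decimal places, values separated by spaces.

θ = κ·ℓ = 0.5136 × 2.3924 = 1.22874 rad
ρ = (1 − cos θ)/κ = (1 − 0.33543)/0.5136 = 1.29395
z = sin θ / κ = 0.94207/0.5136 = 1.83424
x = ρ cos φ = 1.29395 × cos(34.30°) = 1.06893
y = ρ sin φ = 1.29395 × sin(34.30°) = 0.72917

1.069 0.729 1.834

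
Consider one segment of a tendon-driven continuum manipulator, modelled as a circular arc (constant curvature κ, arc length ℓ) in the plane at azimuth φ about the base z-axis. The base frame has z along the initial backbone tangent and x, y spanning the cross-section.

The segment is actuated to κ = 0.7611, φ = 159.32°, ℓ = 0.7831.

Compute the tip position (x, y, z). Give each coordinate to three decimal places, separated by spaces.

θ = κ·ℓ = 0.7611 × 0.7831 = 0.59602 rad
ρ = (1 − cos θ)/κ = (1 − 0.82758)/0.7611 = 0.22654
z = sin θ / κ = 0.56135/0.7611 = 0.73755
x = ρ cos φ = 0.22654 × cos(159.32°) = -0.21195
y = ρ sin φ = 0.22654 × sin(159.32°) = 0.08000

-0.212 0.080 0.738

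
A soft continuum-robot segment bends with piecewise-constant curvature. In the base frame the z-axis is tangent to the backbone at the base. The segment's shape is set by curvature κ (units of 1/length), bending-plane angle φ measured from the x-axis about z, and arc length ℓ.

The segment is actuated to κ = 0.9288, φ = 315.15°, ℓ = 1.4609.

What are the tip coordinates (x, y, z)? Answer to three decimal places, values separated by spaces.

0.601 -0.598 1.052

θ = κ·ℓ = 0.9288 × 1.4609 = 1.35688 rad
ρ = (1 − cos θ)/κ = (1 − 0.21228)/0.9288 = 0.84810
z = sin θ / κ = 0.97721/0.9288 = 1.05212
x = ρ cos φ = 0.84810 × cos(315.15°) = 0.60127
y = ρ sin φ = 0.84810 × sin(315.15°) = -0.59813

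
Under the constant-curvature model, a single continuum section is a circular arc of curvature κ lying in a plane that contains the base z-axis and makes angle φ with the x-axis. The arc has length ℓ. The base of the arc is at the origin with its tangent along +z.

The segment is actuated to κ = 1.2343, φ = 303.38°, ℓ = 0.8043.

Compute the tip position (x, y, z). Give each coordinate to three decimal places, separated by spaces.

0.202 -0.307 0.679

θ = κ·ℓ = 1.2343 × 0.8043 = 0.99275 rad
ρ = (1 − cos θ)/κ = (1 − 0.54639)/1.2343 = 0.36750
z = sin θ / κ = 0.83753/1.2343 = 0.67855
x = ρ cos φ = 0.36750 × cos(303.38°) = 0.20220
y = ρ sin φ = 0.36750 × sin(303.38°) = -0.30688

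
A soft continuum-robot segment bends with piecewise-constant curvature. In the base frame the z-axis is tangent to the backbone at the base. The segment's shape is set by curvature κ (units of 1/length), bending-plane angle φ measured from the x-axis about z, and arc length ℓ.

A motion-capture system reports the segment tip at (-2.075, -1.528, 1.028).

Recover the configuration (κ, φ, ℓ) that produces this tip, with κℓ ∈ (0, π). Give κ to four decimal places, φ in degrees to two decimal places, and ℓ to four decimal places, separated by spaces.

ρ = √(x²+y²) = √(-2.075² + -1.528²) = 2.57690
φ = atan2(y, x) mod 360° = atan2(-1.528, -2.075) = 216.3674°
|p|² = ρ² + z² = 2.57690² + 1.028² = 7.69719
κ = 2ρ / |p|² = 2×2.57690 / 7.69719 = 0.66957
θ = 2·atan2(ρ, z) = 2·atan2(2.57690, 1.028) = 2.38243 rad
ℓ = θ/κ = 2.38243/0.66957 = 3.55815

0.6696 216.37 3.5582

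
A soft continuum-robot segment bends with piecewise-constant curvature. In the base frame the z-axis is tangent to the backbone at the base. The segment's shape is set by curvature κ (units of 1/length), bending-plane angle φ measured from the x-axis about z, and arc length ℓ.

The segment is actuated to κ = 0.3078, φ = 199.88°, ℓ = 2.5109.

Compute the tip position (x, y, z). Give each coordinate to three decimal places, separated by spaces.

θ = κ·ℓ = 0.3078 × 2.5109 = 0.77286 rad
ρ = (1 − cos θ)/κ = (1 − 0.71592)/0.3078 = 0.92294
z = sin θ / κ = 0.69818/0.3078 = 2.26830
x = ρ cos φ = 0.92294 × cos(199.88°) = -0.86794
y = ρ sin φ = 0.92294 × sin(199.88°) = -0.31385

-0.868 -0.314 2.268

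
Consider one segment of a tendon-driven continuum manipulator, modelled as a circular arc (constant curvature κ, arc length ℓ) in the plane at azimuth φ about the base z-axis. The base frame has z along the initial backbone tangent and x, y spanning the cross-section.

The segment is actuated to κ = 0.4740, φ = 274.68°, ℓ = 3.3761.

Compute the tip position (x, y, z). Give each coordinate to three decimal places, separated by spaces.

θ = κ·ℓ = 0.4740 × 3.3761 = 1.60027 rad
ρ = (1 − cos θ)/κ = (1 − -0.02947)/0.4740 = 2.17188
z = sin θ / κ = 0.99957/0.4740 = 2.10879
x = ρ cos φ = 2.17188 × cos(274.68°) = 0.17720
y = ρ sin φ = 2.17188 × sin(274.68°) = -2.16464

0.177 -2.165 2.109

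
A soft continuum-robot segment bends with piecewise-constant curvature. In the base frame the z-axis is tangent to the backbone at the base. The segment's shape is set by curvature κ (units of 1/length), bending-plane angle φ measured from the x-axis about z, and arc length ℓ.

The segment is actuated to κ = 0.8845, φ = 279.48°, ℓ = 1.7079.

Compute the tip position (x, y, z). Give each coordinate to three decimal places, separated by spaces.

θ = κ·ℓ = 0.8845 × 1.7079 = 1.51064 rad
ρ = (1 − cos θ)/κ = (1 − 0.06012)/0.8845 = 1.06261
z = sin θ / κ = 0.99819/0.8845 = 1.12854
x = ρ cos φ = 1.06261 × cos(279.48°) = 0.17502
y = ρ sin φ = 1.06261 × sin(279.48°) = -1.04810

0.175 -1.048 1.129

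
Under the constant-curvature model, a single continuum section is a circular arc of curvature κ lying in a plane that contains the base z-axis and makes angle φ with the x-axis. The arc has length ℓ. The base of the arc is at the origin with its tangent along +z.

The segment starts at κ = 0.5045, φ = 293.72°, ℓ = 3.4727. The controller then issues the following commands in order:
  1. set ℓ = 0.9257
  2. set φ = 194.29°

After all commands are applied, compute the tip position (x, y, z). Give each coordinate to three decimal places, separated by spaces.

-0.206 -0.052 0.892

initial: κ=0.5045, φ=293.72°, ℓ=3.4727
cmd 1: set ℓ=0.9257 → (κ,φ,ℓ)=(0.5045,293.72°,0.9257) → tip=(0.0854,-0.1943,0.8924)
cmd 2: set φ=194.29° → (κ,φ,ℓ)=(0.5045,194.29°,0.9257) → tip=(-0.2057,-0.0524,0.8924)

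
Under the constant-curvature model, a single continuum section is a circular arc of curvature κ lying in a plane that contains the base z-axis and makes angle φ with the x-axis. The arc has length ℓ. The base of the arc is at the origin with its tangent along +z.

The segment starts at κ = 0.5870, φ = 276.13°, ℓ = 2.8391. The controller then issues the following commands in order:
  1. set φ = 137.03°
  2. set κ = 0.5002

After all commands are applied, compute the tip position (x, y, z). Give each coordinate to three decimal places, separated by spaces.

initial: κ=0.5870, φ=276.13°, ℓ=2.8391
cmd 1: set φ=137.03° → (κ,φ,ℓ)=(0.5870,137.03°,2.8391) → tip=(-1.3657,1.2722,1.6958)
cmd 2: set κ=0.5002 → (κ,φ,ℓ)=(0.5002,137.03°,2.8391) → tip=(-1.2433,1.1581,1.9765)

-1.243 1.158 1.977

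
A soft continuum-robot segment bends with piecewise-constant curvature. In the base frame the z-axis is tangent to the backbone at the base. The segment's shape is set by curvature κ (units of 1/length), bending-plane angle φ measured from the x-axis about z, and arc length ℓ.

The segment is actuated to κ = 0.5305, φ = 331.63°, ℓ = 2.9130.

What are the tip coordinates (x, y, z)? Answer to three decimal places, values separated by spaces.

1.616 -0.873 1.884

θ = κ·ℓ = 0.5305 × 2.9130 = 1.54535 rad
ρ = (1 − cos θ)/κ = (1 − 0.02545)/0.5305 = 1.83705
z = sin θ / κ = 0.99968/0.5305 = 1.88440
x = ρ cos φ = 1.83705 × cos(331.63°) = 1.61641
y = ρ sin φ = 1.83705 × sin(331.63°) = -0.87290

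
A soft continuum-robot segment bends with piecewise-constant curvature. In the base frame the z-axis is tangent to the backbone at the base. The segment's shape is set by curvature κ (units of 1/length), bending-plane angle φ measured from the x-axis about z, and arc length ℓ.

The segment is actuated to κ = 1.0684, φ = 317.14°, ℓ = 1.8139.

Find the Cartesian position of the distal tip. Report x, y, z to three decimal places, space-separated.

θ = κ·ℓ = 1.0684 × 1.8139 = 1.93797 rad
ρ = (1 − cos θ)/κ = (1 − -0.35898)/1.0684 = 1.27198
z = sin θ / κ = 0.93335/1.0684 = 0.87359
x = ρ cos φ = 1.27198 × cos(317.14°) = 0.93238
y = ρ sin φ = 1.27198 × sin(317.14°) = -0.86521

0.932 -0.865 0.874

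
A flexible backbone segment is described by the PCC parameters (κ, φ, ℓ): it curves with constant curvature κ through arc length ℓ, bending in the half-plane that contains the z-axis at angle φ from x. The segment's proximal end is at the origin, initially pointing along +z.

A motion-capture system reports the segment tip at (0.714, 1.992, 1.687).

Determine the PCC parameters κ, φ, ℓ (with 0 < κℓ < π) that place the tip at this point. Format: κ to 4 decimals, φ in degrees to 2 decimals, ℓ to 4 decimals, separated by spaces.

ρ = √(x²+y²) = √(0.714² + 1.992²) = 2.11610
φ = atan2(y, x) mod 360° = atan2(1.992, 0.714) = 70.2806°
|p|² = ρ² + z² = 2.11610² + 1.687² = 7.32383
κ = 2ρ / |p|² = 2×2.11610 / 7.32383 = 0.57787
θ = 2·atan2(ρ, z) = 2·atan2(2.11610, 1.687) = 1.79550 rad
ℓ = θ/κ = 1.79550/0.57787 = 3.10713

0.5779 70.28 3.1071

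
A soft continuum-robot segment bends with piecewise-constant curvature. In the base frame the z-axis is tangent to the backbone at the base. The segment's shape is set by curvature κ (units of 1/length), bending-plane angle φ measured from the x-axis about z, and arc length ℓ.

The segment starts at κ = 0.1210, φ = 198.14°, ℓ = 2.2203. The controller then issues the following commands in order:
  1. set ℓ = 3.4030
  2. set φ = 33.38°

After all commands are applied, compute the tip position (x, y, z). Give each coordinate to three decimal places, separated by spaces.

initial: κ=0.1210, φ=198.14°, ℓ=2.2203
cmd 1: set ℓ=3.4030 → (κ,φ,ℓ)=(0.1210,198.14°,3.4030) → tip=(-0.6564,-0.2151,3.3076)
cmd 2: set φ=33.38° → (κ,φ,ℓ)=(0.1210,33.38°,3.4030) → tip=(0.5768,0.3801,3.3076)

0.577 0.380 3.308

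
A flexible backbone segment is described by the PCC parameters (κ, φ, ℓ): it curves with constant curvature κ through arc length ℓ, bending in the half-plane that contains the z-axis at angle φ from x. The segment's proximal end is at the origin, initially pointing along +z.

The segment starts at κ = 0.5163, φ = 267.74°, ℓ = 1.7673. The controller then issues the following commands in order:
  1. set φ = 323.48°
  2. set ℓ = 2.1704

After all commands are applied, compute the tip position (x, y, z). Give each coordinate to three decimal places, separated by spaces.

initial: κ=0.5163, φ=267.74°, ℓ=1.7673
cmd 1: set φ=323.48° → (κ,φ,ℓ)=(0.5163,323.48°,1.7673) → tip=(0.6042,-0.4474,1.5321)
cmd 2: set ℓ=2.1704 → (κ,φ,ℓ)=(0.5163,323.48°,2.1704) → tip=(0.8792,-0.6510,1.7439)

0.879 -0.651 1.744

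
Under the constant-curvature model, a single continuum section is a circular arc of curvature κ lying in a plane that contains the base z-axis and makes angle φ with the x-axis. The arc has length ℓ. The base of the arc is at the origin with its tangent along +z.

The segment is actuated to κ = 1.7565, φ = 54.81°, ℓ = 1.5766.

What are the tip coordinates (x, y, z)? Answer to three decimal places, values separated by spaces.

0.634 0.899 0.207

θ = κ·ℓ = 1.7565 × 1.5766 = 2.76930 rad
ρ = (1 − cos θ)/κ = (1 − -0.93150)/1.7565 = 1.09963
z = sin θ / κ = 0.36375/1.7565 = 0.20709
x = ρ cos φ = 1.09963 × cos(54.81°) = 0.63370
y = ρ sin φ = 1.09963 × sin(54.81°) = 0.89867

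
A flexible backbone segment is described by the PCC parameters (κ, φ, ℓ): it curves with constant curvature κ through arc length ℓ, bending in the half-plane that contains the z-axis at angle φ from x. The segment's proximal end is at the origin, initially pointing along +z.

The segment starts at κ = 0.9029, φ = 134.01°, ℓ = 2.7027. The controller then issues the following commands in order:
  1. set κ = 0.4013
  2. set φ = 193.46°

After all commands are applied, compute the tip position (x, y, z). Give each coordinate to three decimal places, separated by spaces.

initial: κ=0.9029, φ=134.01°, ℓ=2.7027
cmd 1: set κ=0.4013 → (κ,φ,ℓ)=(0.4013,134.01°,2.7027) → tip=(-0.9223,0.9548,2.2031)
cmd 2: set φ=193.46° → (κ,φ,ℓ)=(0.4013,193.46°,2.7027) → tip=(-1.2910,-0.3090,2.2031)

-1.291 -0.309 2.203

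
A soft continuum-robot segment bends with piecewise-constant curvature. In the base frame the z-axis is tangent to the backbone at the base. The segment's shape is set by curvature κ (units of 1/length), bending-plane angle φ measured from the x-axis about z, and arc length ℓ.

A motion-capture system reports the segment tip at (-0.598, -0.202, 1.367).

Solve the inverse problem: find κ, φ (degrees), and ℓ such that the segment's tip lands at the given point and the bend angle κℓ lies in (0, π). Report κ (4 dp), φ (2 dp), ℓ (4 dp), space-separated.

ρ = √(x²+y²) = √(-0.598² + -0.202²) = 0.63120
φ = atan2(y, x) mod 360° = atan2(-0.202, -0.598) = 198.6646°
|p|² = ρ² + z² = 0.63120² + 1.367² = 2.26710
κ = 2ρ / |p|² = 2×0.63120 / 2.26710 = 0.55683
θ = 2·atan2(ρ, z) = 2·atan2(0.63120, 1.367) = 0.86514 rad
ℓ = θ/κ = 0.86514/0.55683 = 1.55369

0.5568 198.66 1.5537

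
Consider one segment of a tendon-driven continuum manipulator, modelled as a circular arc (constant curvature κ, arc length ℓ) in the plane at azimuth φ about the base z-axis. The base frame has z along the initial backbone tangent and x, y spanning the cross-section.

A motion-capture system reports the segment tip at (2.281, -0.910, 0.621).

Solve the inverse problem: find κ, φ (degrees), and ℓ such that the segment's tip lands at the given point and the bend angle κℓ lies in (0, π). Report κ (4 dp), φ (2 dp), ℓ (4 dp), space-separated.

ρ = √(x²+y²) = √(2.281² + -0.910²) = 2.45582
φ = atan2(y, x) mod 360° = atan2(-0.910, 2.281) = 338.2506°
|p|² = ρ² + z² = 2.45582² + 0.621² = 6.41670
κ = 2ρ / |p|² = 2×2.45582 / 6.41670 = 0.76545
θ = 2·atan2(ρ, z) = 2·atan2(2.45582, 0.621) = 2.64624 rad
ℓ = θ/κ = 2.64624/0.76545 = 3.45712

0.7654 338.25 3.4571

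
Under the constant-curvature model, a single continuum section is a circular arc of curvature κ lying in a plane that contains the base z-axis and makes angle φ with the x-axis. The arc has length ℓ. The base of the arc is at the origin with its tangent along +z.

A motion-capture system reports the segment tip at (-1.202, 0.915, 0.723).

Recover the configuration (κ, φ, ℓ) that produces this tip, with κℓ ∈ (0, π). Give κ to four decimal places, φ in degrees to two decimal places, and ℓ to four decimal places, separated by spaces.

ρ = √(x²+y²) = √(-1.202² + 0.915²) = 1.51064
φ = atan2(y, x) mod 360° = atan2(0.915, -1.202) = 142.7205°
|p|² = ρ² + z² = 1.51064² + 0.723² = 2.80476
κ = 2ρ / |p|² = 2×1.51064 / 2.80476 = 1.07720
θ = 2·atan2(ρ, z) = 2·atan2(1.51064, 0.723) = 2.24882 rad
ℓ = θ/κ = 2.24882/1.07720 = 2.08766

1.0772 142.72 2.0877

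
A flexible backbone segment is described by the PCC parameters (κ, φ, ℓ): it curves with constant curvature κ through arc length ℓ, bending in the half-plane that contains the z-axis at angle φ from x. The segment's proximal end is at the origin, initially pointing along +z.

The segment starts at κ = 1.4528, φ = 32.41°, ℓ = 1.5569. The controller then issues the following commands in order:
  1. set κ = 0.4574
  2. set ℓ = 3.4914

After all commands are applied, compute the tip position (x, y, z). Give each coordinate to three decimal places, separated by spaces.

initial: κ=1.4528, φ=32.41°, ℓ=1.5569
cmd 1: set κ=0.4574 → (κ,φ,ℓ)=(0.4574,32.41°,1.5569) → tip=(0.4486,0.2848,1.4286)
cmd 2: set ℓ=3.4914 → (κ,φ,ℓ)=(0.4574,32.41°,3.4914) → tip=(1.8940,1.2024,2.1855)

1.894 1.202 2.186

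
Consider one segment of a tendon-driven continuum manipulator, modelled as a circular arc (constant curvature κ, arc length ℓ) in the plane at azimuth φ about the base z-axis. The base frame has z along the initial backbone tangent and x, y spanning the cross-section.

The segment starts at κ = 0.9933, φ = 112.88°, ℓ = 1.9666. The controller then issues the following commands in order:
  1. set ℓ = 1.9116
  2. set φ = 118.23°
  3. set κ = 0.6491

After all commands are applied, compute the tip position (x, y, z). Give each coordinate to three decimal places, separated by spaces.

initial: κ=0.9933, φ=112.88°, ℓ=1.9666
cmd 1: set ℓ=1.9116 → (κ,φ,ℓ)=(0.9933,112.88°,1.9116) → tip=(-0.5175,1.2263,0.9531)
cmd 2: set φ=118.23° → (κ,φ,ℓ)=(0.9933,118.23°,1.9116) → tip=(-0.6296,1.1727,0.9531)
cmd 3: set κ=0.6491 → (κ,φ,ℓ)=(0.6491,118.23°,1.9116) → tip=(-0.4926,0.9175,1.4575)

-0.493 0.918 1.457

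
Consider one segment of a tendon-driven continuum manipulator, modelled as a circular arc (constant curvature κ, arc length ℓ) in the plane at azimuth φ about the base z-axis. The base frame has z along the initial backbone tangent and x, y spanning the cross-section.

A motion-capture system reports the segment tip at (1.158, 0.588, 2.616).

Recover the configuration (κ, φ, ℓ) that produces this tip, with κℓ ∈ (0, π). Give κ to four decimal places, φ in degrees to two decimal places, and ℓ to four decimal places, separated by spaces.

ρ = √(x²+y²) = √(1.158² + 0.588²) = 1.29873
φ = atan2(y, x) mod 360° = atan2(0.588, 1.158) = 26.9202°
|p|² = ρ² + z² = 1.29873² + 2.616² = 8.53016
κ = 2ρ / |p|² = 2×1.29873 / 8.53016 = 0.30450
θ = 2·atan2(ρ, z) = 2·atan2(1.29873, 2.616) = 0.92162 rad
ℓ = θ/κ = 0.92162/0.30450 = 3.02663

0.3045 26.92 3.0266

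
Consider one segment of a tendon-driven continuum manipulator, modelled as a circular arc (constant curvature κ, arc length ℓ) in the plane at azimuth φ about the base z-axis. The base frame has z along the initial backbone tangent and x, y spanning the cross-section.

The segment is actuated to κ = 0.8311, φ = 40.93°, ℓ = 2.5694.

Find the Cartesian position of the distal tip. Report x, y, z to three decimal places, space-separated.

1.395 1.210 1.016

θ = κ·ℓ = 0.8311 × 2.5694 = 2.13543 rad
ρ = (1 − cos θ)/κ = (1 − -0.53510)/0.8311 = 1.84708
z = sin θ / κ = 0.84479/0.8311 = 1.01647
x = ρ cos φ = 1.84708 × cos(40.93°) = 1.39549
y = ρ sin φ = 1.84708 × sin(40.93°) = 1.21009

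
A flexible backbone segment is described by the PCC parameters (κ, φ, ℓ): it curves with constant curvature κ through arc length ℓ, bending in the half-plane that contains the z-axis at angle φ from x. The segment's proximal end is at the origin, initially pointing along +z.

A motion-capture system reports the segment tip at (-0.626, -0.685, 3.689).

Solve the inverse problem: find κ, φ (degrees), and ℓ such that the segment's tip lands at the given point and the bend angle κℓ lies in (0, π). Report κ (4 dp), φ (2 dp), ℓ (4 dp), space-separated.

ρ = √(x²+y²) = √(-0.626² + -0.685²) = 0.92796
φ = atan2(y, x) mod 360° = atan2(-0.685, -0.626) = 227.5768°
|p|² = ρ² + z² = 0.92796² + 3.689² = 14.46982
κ = 2ρ / |p|² = 2×0.92796 / 14.46982 = 0.12826
θ = 2·atan2(ρ, z) = 2·atan2(0.92796, 3.689) = 0.49287 rad
ℓ = θ/κ = 0.49287/0.12826 = 3.84270

0.1283 227.58 3.8427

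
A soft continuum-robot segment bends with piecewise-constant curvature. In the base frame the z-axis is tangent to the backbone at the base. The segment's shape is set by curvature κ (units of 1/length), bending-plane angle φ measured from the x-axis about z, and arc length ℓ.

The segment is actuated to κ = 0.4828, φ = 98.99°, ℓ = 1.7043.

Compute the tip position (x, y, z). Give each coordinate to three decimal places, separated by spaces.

-0.104 0.654 1.518

θ = κ·ℓ = 0.4828 × 1.7043 = 0.82284 rad
ρ = (1 − cos θ)/κ = (1 − 0.68014)/0.4828 = 0.66250
z = sin θ / κ = 0.73308/0.4828 = 1.51839
x = ρ cos φ = 0.66250 × cos(98.99°) = -0.10352
y = ρ sin φ = 0.66250 × sin(98.99°) = 0.65436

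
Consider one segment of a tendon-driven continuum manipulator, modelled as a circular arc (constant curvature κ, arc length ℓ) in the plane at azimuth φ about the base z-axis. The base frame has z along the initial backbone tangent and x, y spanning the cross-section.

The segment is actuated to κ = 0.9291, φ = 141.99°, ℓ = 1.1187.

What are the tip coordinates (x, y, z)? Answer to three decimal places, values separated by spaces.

-0.418 0.327 0.928

θ = κ·ℓ = 0.9291 × 1.1187 = 1.03938 rad
ρ = (1 − cos θ)/κ = (1 − 0.50675)/0.9291 = 0.53089
z = sin θ / κ = 0.86209/0.9291 = 0.92788
x = ρ cos φ = 0.53089 × cos(141.99°) = -0.41829
y = ρ sin φ = 0.53089 × sin(141.99°) = 0.32692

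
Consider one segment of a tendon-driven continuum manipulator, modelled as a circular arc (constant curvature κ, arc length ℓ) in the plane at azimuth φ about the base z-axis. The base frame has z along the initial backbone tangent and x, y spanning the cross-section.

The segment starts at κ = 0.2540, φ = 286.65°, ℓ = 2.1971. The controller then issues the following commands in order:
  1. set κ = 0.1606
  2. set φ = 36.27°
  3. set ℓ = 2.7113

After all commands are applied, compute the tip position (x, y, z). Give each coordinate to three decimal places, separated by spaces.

initial: κ=0.2540, φ=286.65°, ℓ=2.1971
cmd 1: set κ=0.1606 → (κ,φ,ℓ)=(0.1606,286.65°,2.1971) → tip=(0.1099,-0.3675,2.1518)
cmd 2: set φ=36.27° → (κ,φ,ℓ)=(0.1606,36.27°,2.1971) → tip=(0.3093,0.2269,2.1518)
cmd 3: set ℓ=2.7113 → (κ,φ,ℓ)=(0.1606,36.27°,2.7113) → tip=(0.4684,0.3437,2.6264)

0.468 0.344 2.626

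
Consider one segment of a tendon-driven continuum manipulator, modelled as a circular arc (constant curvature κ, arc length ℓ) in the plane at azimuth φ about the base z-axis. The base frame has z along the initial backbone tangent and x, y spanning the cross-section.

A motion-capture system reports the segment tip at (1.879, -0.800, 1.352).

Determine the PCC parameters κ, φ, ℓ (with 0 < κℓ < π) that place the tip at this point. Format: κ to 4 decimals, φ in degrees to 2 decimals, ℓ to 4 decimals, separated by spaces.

ρ = √(x²+y²) = √(1.879² + -0.800²) = 2.04221
φ = atan2(y, x) mod 360° = atan2(-0.800, 1.879) = 336.9377°
|p|² = ρ² + z² = 2.04221² + 1.352² = 5.99855
κ = 2ρ / |p|² = 2×2.04221 / 5.99855 = 0.68090
θ = 2·atan2(ρ, z) = 2·atan2(2.04221, 1.352) = 1.97203 rad
ℓ = θ/κ = 1.97203/0.68090 = 2.89619

0.6809 336.94 2.8962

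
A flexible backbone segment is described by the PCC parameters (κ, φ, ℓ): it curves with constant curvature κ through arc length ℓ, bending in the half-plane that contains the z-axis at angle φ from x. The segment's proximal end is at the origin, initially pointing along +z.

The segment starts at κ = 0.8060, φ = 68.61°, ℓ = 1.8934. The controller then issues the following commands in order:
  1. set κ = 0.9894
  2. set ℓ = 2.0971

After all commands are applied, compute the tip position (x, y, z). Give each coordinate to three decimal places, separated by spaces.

0.547 1.396 0.885

initial: κ=0.8060, φ=68.61°, ℓ=1.8934
cmd 1: set κ=0.9894 → (κ,φ,ℓ)=(0.9894,68.61°,1.8934) → tip=(0.4784,1.2215,0.9648)
cmd 2: set ℓ=2.0971 → (κ,φ,ℓ)=(0.9894,68.61°,2.0971) → tip=(0.5467,1.3956,0.8850)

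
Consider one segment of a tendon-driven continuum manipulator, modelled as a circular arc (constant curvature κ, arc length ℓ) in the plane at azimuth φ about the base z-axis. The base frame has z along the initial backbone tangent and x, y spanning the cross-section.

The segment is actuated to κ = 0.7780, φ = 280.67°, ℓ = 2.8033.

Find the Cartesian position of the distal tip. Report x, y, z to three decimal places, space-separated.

0.374 -1.987 1.053

θ = κ·ℓ = 0.7780 × 2.8033 = 2.18097 rad
ρ = (1 − cos θ)/κ = (1 − -0.57301)/0.7780 = 2.02186
z = sin θ / κ = 0.81955/0.7780 = 1.05341
x = ρ cos φ = 2.02186 × cos(280.67°) = 0.37435
y = ρ sin φ = 2.02186 × sin(280.67°) = -1.98690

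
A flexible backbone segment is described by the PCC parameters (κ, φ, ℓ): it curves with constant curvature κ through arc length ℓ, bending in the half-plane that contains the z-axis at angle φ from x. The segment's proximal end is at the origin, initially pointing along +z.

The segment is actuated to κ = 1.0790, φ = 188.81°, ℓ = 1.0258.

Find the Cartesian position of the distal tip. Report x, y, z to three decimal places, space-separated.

-0.506 -0.078 0.829

θ = κ·ℓ = 1.0790 × 1.0258 = 1.10684 rad
ρ = (1 − cos θ)/κ = (1 − 0.44749)/1.0790 = 0.51206
z = sin θ / κ = 0.89429/1.0790 = 0.82881
x = ρ cos φ = 0.51206 × cos(188.81°) = -0.50601
y = ρ sin φ = 0.51206 × sin(188.81°) = -0.07843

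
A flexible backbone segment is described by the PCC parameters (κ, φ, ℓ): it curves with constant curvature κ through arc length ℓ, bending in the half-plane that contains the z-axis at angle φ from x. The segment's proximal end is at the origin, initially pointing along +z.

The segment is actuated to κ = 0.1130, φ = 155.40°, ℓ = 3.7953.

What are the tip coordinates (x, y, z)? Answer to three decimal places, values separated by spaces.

θ = κ·ℓ = 0.1130 × 3.7953 = 0.42887 rad
ρ = (1 − cos θ)/κ = (1 − 0.90944)/0.1130 = 0.80145
z = sin θ / κ = 0.41584/0.1130 = 3.68002
x = ρ cos φ = 0.80145 × cos(155.40°) = -0.72870
y = ρ sin φ = 0.80145 × sin(155.40°) = 0.33363

-0.729 0.334 3.680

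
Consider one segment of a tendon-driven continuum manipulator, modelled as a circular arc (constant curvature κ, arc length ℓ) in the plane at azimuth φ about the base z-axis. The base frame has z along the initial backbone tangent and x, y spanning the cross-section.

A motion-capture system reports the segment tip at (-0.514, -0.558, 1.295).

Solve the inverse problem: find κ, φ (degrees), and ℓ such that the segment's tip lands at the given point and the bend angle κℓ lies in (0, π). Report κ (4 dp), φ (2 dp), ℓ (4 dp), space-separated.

0.6736 227.35 1.5735

ρ = √(x²+y²) = √(-0.514² + -0.558²) = 0.75866
φ = atan2(y, x) mod 360° = atan2(-0.558, -0.514) = 227.3504°
|p|² = ρ² + z² = 0.75866² + 1.295² = 2.25258
κ = 2ρ / |p|² = 2×0.75866 / 2.25258 = 0.67359
θ = 2·atan2(ρ, z) = 2·atan2(0.75866, 1.295) = 1.05988 rad
ℓ = θ/κ = 1.05988/0.67359 = 1.57348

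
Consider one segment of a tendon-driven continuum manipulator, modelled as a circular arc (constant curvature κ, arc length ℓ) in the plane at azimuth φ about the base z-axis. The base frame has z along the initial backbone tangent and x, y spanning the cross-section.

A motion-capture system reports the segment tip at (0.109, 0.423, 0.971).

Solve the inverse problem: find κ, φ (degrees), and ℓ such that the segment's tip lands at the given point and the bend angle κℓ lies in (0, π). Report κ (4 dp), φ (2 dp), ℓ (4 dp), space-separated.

ρ = √(x²+y²) = √(0.109² + 0.423²) = 0.43682
φ = atan2(y, x) mod 360° = atan2(0.423, 0.109) = 75.5502°
|p|² = ρ² + z² = 0.43682² + 0.971² = 1.13365
κ = 2ρ / |p|² = 2×0.43682 / 1.13365 = 0.77064
θ = 2·atan2(ρ, z) = 2·atan2(0.43682, 0.971) = 0.84548 rad
ℓ = θ/κ = 0.84548/0.77064 = 1.09712

0.7706 75.55 1.0971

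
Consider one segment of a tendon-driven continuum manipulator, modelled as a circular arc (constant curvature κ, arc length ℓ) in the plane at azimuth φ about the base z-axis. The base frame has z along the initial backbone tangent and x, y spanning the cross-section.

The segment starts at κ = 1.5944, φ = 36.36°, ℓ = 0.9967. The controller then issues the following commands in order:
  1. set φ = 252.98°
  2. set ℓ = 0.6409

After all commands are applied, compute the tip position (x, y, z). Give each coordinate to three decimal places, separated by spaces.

-0.088 -0.287 0.535

initial: κ=1.5944, φ=36.36°, ℓ=0.9967
cmd 1: set φ=252.98° → (κ,φ,ℓ)=(1.5944,252.98°,0.9967) → tip=(-0.1870,-0.6107,0.6271)
cmd 2: set ℓ=0.6409 → (κ,φ,ℓ)=(1.5944,252.98°,0.6409) → tip=(-0.0878,-0.2868,0.5350)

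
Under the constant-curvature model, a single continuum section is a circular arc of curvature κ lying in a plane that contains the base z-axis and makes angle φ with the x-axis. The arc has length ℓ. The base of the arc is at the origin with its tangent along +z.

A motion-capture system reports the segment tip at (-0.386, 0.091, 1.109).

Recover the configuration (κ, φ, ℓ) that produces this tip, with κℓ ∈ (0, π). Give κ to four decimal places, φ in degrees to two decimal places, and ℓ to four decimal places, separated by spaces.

ρ = √(x²+y²) = √(-0.386² + 0.091²) = 0.39658
φ = atan2(y, x) mod 360° = atan2(0.091, -0.386) = 166.7347°
|p|² = ρ² + z² = 0.39658² + 1.109² = 1.38716
κ = 2ρ / |p|² = 2×0.39658 / 1.38716 = 0.57179
θ = 2·atan2(ρ, z) = 2·atan2(0.39658, 1.109) = 0.68686 rad
ℓ = θ/κ = 0.68686/0.57179 = 1.20125

0.5718 166.73 1.2013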